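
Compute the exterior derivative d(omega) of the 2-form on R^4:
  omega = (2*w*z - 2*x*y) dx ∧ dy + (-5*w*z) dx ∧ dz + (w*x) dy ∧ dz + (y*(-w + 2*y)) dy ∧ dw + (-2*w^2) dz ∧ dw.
d(omega) = (3*w) dx ∧ dy ∧ dz + (2*z) dx ∧ dy ∧ dw + (-5*z) dx ∧ dz ∧ dw + (x) dy ∧ dz ∧ dw

For a 2-form omega = sum_{i<j} g_{ij} dx_i ∧ dx_j, the exterior derivative is
  d(omega) = sum_{i<j} d(g_{ij}) ∧ dx_i ∧ dx_j = sum_{i<j, k} (∂g_{ij}/∂x_k) dx_k ∧ dx_i ∧ dx_j.
Expand each term, using dx_k ∧ dx_i ∧ dx_j = sgn(permutation) dx_{(a)} ∧ dx_{(b)} ∧ dx_{(c)} with (a < b < c) sorted:
  d(2*w*z - 2*x*y) includes (∂/∂z)(2*w*z - 2*x*y) dz = (2*w) dz, which multiplied by dx ∧ dy gives (2*w) dx ∧ dy ∧ dz
  d(2*w*z - 2*x*y) includes (∂/∂w)(2*w*z - 2*x*y) dw = (2*z) dw, which multiplied by dx ∧ dy gives (2*z) dx ∧ dy ∧ dw
  d(-5*w*z) includes (∂/∂w)(-5*w*z) dw = (-5*z) dw, which multiplied by dx ∧ dz gives (-5*z) dx ∧ dz ∧ dw
  d(w*x) includes (∂/∂x)(w*x) dx = (w) dx, which multiplied by dy ∧ dz gives (w) dx ∧ dy ∧ dz
  d(w*x) includes (∂/∂w)(w*x) dw = (x) dw, which multiplied by dy ∧ dz gives (x) dy ∧ dz ∧ dw
Collecting like 3-forms: d(omega) = (3*w) dx ∧ dy ∧ dz + (2*z) dx ∧ dy ∧ dw + (-5*z) dx ∧ dz ∧ dw + (x) dy ∧ dz ∧ dw.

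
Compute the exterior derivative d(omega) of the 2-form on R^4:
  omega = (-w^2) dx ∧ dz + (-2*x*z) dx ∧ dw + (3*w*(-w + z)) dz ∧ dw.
d(omega) = (-2*w + 2*x) dx ∧ dz ∧ dw

For a 2-form omega = sum_{i<j} g_{ij} dx_i ∧ dx_j, the exterior derivative is
  d(omega) = sum_{i<j} d(g_{ij}) ∧ dx_i ∧ dx_j = sum_{i<j, k} (∂g_{ij}/∂x_k) dx_k ∧ dx_i ∧ dx_j.
Expand each term, using dx_k ∧ dx_i ∧ dx_j = sgn(permutation) dx_{(a)} ∧ dx_{(b)} ∧ dx_{(c)} with (a < b < c) sorted:
  d(-w^2) includes (∂/∂w)(-w^2) dw = (-2*w) dw, which multiplied by dx ∧ dz gives (-2*w) dx ∧ dz ∧ dw
  d(-2*x*z) includes (∂/∂z)(-2*x*z) dz = (-2*x) dz, which multiplied by dx ∧ dw gives (2*x) dx ∧ dz ∧ dw
Collecting like 3-forms: d(omega) = (-2*w + 2*x) dx ∧ dz ∧ dw.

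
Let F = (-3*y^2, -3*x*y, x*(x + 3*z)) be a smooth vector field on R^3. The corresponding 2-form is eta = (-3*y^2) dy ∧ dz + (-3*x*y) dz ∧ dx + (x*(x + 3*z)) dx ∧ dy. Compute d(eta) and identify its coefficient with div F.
d(eta) = (0) dx ∧ dy ∧ dz; div F = 0

For a 2-form in R^3 of the form above, applying d gives a 3-form with coefficient ∂P/∂x + ∂Q/∂y + ∂R/∂z:
  ∂P/∂x = 0
  ∂Q/∂y = -3*x
  ∂R/∂z = 3*x
Sum = 0, which is exactly div F.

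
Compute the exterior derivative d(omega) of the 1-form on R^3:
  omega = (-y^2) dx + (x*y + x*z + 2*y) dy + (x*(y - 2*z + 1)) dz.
d(omega) = (3*y + z) dx ∧ dy + (y - 2*z + 1) dx ∧ dz

For a 1-form omega = sum_i f_i dx_i, the exterior derivative is
  d(omega) = sum_{i < j} (∂f_j/∂x_i - ∂f_i/∂x_j) dx_i ∧ dx_j.
  coefficient of dx ∧ dy: ∂f_2/∂x - ∂f_1/∂y = ∂(x*y + x*z + 2*y)/∂x - ∂(-y^2)/∂y = 3*y + z
  coefficient of dx ∧ dz: ∂f_3/∂x - ∂f_1/∂z = ∂(x*(y - 2*z + 1))/∂x - ∂(-y^2)/∂z = y - 2*z + 1
Assembling: d(omega) = (3*y + z) dx ∧ dy + (y - 2*z + 1) dx ∧ dz.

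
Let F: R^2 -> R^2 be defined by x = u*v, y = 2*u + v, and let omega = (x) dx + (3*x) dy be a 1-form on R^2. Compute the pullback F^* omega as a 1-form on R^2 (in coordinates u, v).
F^* omega = (u*v*(v + 6)) du + (u*v*(u + 3)) dv

Using F^*(f dg) = (f ∘ F) d(g ∘ F), substitute each coordinate x_i by F_i(u, v) in f_i, and replace dx_i by d F_i = (∂F_i/∂u) du + (∂F_i/∂v) dv.
  For the x component: f_1(F) = u*v; d F_1 = (v) du + (u) dv
  For the y component: f_2(F) = 3*u*v; d F_2 = (2) du + (1) dv
Combining and collecting du, dv coefficients:
  coeff of du: u*v*(v + 6)
  coeff of dv: u*v*(u + 3)
F^* omega = (u*v*(v + 6)) du + (u*v*(u + 3)) dv.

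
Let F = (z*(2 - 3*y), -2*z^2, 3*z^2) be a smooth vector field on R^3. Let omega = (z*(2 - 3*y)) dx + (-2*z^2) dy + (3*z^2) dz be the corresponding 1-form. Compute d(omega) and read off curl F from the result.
d(omega) = (4*z) dy ∧ dz + (2 - 3*y) dz ∧ dx + (3*z) dx ∧ dy; curl F = (4*z, 2 - 3*y, 3*z)

d omega = sum_{i<j} (∂f_j/∂x_i - ∂f_i/∂x_j) dx_i ∧ dx_j. Under the identification (dy ∧ dz, dz ∧ dx, dx ∧ dy) ↔ (e_x, e_y, e_z), the coefficients are exactly the components of curl F. Compute:
  ∂R/∂y - ∂Q/∂z = (0) - (-4*z) = 4*z
  ∂P/∂z - ∂R/∂x = (2 - 3*y) - (0) = 2 - 3*y
  ∂Q/∂x - ∂P/∂y = (0) - (-3*z) = 3*z.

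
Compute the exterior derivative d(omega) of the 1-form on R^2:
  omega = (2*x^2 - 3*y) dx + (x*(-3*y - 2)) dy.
d(omega) = (1 - 3*y) dx ∧ dy

For a 1-form omega = sum_i f_i dx_i, the exterior derivative is
  d(omega) = sum_{i < j} (∂f_j/∂x_i - ∂f_i/∂x_j) dx_i ∧ dx_j.
  coefficient of dx ∧ dy: ∂f_2/∂x - ∂f_1/∂y = ∂(x*(-3*y - 2))/∂x - ∂(2*x^2 - 3*y)/∂y = 1 - 3*y
Assembling: d(omega) = (1 - 3*y) dx ∧ dy.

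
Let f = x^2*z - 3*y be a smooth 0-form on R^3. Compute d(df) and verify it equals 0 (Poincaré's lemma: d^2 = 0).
d(df) = 0

Step 1: df = sum_i (∂f/∂x_i) dx_i = (2*x*z) dx + (-3) dy + (x^2) dz.
Step 2: Apply d again. Using the 1-form formula, the coefficient of dx ∧ dy in d(df) is ∂^2 f/∂x ∂y - ∂^2 f/∂y ∂x = (0) - (0) = 0 (equality of mixed partials for smooth f).
Similarly for dx ∧ dz and dy ∧ dz — all coefficients vanish. So d(df) = 0.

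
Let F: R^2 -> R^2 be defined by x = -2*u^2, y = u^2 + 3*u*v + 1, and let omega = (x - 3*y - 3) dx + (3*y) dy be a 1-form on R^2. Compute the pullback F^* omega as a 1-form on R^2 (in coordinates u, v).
F^* omega = (26*u^3 + 63*u^2*v + 27*u*v^2 + 30*u + 9*v) du + (9*u*(u^2 + 3*u*v + 1)) dv

Using F^*(f dg) = (f ∘ F) d(g ∘ F), substitute each coordinate x_i by F_i(u, v) in f_i, and replace dx_i by d F_i = (∂F_i/∂u) du + (∂F_i/∂v) dv.
  For the x component: f_1(F) = -5*u^2 - 9*u*v - 6; d F_1 = (-4*u) du + (0) dv
  For the y component: f_2(F) = 3*u^2 + 9*u*v + 3; d F_2 = (2*u + 3*v) du + (3*u) dv
Combining and collecting du, dv coefficients:
  coeff of du: 26*u^3 + 63*u^2*v + 27*u*v^2 + 30*u + 9*v
  coeff of dv: 9*u*(u^2 + 3*u*v + 1)
F^* omega = (26*u^3 + 63*u^2*v + 27*u*v^2 + 30*u + 9*v) du + (9*u*(u^2 + 3*u*v + 1)) dv.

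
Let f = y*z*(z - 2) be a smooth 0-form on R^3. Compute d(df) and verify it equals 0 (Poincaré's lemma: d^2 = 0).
d(df) = 0

Step 1: df = sum_i (∂f/∂x_i) dx_i = (0) dx + (z*(z - 2)) dy + (2*y*(z - 1)) dz.
Step 2: Apply d again. Using the 1-form formula, the coefficient of dx ∧ dy in d(df) is ∂^2 f/∂x ∂y - ∂^2 f/∂y ∂x = (0) - (0) = 0 (equality of mixed partials for smooth f).
Similarly for dx ∧ dz and dy ∧ dz — all coefficients vanish. So d(df) = 0.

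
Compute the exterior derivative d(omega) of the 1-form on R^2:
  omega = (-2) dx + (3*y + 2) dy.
d(omega) = 0

For a 1-form omega = sum_i f_i dx_i, the exterior derivative is
  d(omega) = sum_{i < j} (∂f_j/∂x_i - ∂f_i/∂x_j) dx_i ∧ dx_j.

Assembling: d(omega) = 0.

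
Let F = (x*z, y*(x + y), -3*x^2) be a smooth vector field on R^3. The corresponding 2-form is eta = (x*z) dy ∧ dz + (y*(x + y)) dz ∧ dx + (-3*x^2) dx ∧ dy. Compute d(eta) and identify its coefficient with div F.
d(eta) = (x + 2*y + z) dx ∧ dy ∧ dz; div F = x + 2*y + z

For a 2-form in R^3 of the form above, applying d gives a 3-form with coefficient ∂P/∂x + ∂Q/∂y + ∂R/∂z:
  ∂P/∂x = z
  ∂Q/∂y = x + 2*y
  ∂R/∂z = 0
Sum = x + 2*y + z, which is exactly div F.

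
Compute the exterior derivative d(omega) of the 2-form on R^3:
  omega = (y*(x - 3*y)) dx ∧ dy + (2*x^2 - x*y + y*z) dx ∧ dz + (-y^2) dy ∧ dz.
d(omega) = (x - z) dx ∧ dy ∧ dz

For a 2-form omega = sum_{i<j} g_{ij} dx_i ∧ dx_j, the exterior derivative is
  d(omega) = sum_{i<j} d(g_{ij}) ∧ dx_i ∧ dx_j = sum_{i<j, k} (∂g_{ij}/∂x_k) dx_k ∧ dx_i ∧ dx_j.
Expand each term, using dx_k ∧ dx_i ∧ dx_j = sgn(permutation) dx_{(a)} ∧ dx_{(b)} ∧ dx_{(c)} with (a < b < c) sorted:
  d(2*x^2 - x*y + y*z) includes (∂/∂y)(2*x^2 - x*y + y*z) dy = (-x + z) dy, which multiplied by dx ∧ dz gives (x - z) dx ∧ dy ∧ dz
Collecting like 3-forms: d(omega) = (x - z) dx ∧ dy ∧ dz.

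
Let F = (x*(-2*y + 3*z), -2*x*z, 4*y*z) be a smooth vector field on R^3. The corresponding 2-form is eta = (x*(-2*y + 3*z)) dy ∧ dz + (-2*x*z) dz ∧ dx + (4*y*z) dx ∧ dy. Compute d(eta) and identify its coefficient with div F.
d(eta) = (2*y + 3*z) dx ∧ dy ∧ dz; div F = 2*y + 3*z

For a 2-form in R^3 of the form above, applying d gives a 3-form with coefficient ∂P/∂x + ∂Q/∂y + ∂R/∂z:
  ∂P/∂x = -2*y + 3*z
  ∂Q/∂y = 0
  ∂R/∂z = 4*y
Sum = 2*y + 3*z, which is exactly div F.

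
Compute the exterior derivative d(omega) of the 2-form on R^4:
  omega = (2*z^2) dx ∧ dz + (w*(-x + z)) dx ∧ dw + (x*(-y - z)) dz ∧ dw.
d(omega) = (-w - y - z) dx ∧ dz ∧ dw + (-x) dy ∧ dz ∧ dw

For a 2-form omega = sum_{i<j} g_{ij} dx_i ∧ dx_j, the exterior derivative is
  d(omega) = sum_{i<j} d(g_{ij}) ∧ dx_i ∧ dx_j = sum_{i<j, k} (∂g_{ij}/∂x_k) dx_k ∧ dx_i ∧ dx_j.
Expand each term, using dx_k ∧ dx_i ∧ dx_j = sgn(permutation) dx_{(a)} ∧ dx_{(b)} ∧ dx_{(c)} with (a < b < c) sorted:
  d(w*(-x + z)) includes (∂/∂z)(w*(-x + z)) dz = (w) dz, which multiplied by dx ∧ dw gives (-w) dx ∧ dz ∧ dw
  d(x*(-y - z)) includes (∂/∂x)(x*(-y - z)) dx = (-y - z) dx, which multiplied by dz ∧ dw gives (-y - z) dx ∧ dz ∧ dw
  d(x*(-y - z)) includes (∂/∂y)(x*(-y - z)) dy = (-x) dy, which multiplied by dz ∧ dw gives (-x) dy ∧ dz ∧ dw
Collecting like 3-forms: d(omega) = (-w - y - z) dx ∧ dz ∧ dw + (-x) dy ∧ dz ∧ dw.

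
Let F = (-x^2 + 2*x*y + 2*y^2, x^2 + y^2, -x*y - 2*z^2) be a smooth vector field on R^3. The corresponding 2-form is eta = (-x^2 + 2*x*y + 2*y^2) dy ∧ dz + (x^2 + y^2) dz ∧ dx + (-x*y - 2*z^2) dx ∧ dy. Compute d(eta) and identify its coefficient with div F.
d(eta) = (-2*x + 4*y - 4*z) dx ∧ dy ∧ dz; div F = -2*x + 4*y - 4*z

For a 2-form in R^3 of the form above, applying d gives a 3-form with coefficient ∂P/∂x + ∂Q/∂y + ∂R/∂z:
  ∂P/∂x = -2*x + 2*y
  ∂Q/∂y = 2*y
  ∂R/∂z = -4*z
Sum = -2*x + 4*y - 4*z, which is exactly div F.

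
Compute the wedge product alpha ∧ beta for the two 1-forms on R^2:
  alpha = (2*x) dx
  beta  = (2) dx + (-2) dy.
alpha ∧ beta = (-4*x) dx ∧ dy

Distribute the wedge, using dx_i ∧ dx_j = -dx_j ∧ dx_i and dx_i ∧ dx_i = 0. For each pair (i, j) with i < j, the coefficient of dx_i ∧ dx_j in alpha ∧ beta is (alpha_i * beta_j - alpha_j * beta_i). Collecting: alpha ∧ beta = (-4*x) dx ∧ dy.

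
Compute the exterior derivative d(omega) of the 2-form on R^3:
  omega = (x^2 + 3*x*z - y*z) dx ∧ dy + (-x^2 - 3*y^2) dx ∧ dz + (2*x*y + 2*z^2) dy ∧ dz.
d(omega) = (3*x + 7*y) dx ∧ dy ∧ dz

For a 2-form omega = sum_{i<j} g_{ij} dx_i ∧ dx_j, the exterior derivative is
  d(omega) = sum_{i<j} d(g_{ij}) ∧ dx_i ∧ dx_j = sum_{i<j, k} (∂g_{ij}/∂x_k) dx_k ∧ dx_i ∧ dx_j.
Expand each term, using dx_k ∧ dx_i ∧ dx_j = sgn(permutation) dx_{(a)} ∧ dx_{(b)} ∧ dx_{(c)} with (a < b < c) sorted:
  d(x^2 + 3*x*z - y*z) includes (∂/∂z)(x^2 + 3*x*z - y*z) dz = (3*x - y) dz, which multiplied by dx ∧ dy gives (3*x - y) dx ∧ dy ∧ dz
  d(-x^2 - 3*y^2) includes (∂/∂y)(-x^2 - 3*y^2) dy = (-6*y) dy, which multiplied by dx ∧ dz gives (6*y) dx ∧ dy ∧ dz
  d(2*x*y + 2*z^2) includes (∂/∂x)(2*x*y + 2*z^2) dx = (2*y) dx, which multiplied by dy ∧ dz gives (2*y) dx ∧ dy ∧ dz
Collecting like 3-forms: d(omega) = (3*x + 7*y) dx ∧ dy ∧ dz.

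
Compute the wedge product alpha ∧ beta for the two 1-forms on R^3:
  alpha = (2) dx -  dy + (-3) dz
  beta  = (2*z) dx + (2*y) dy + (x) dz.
alpha ∧ beta = (4*y + 2*z) dx ∧ dy + (2*x + 6*z) dx ∧ dz + (-x + 6*y) dy ∧ dz

Distribute the wedge, using dx_i ∧ dx_j = -dx_j ∧ dx_i and dx_i ∧ dx_i = 0. For each pair (i, j) with i < j, the coefficient of dx_i ∧ dx_j in alpha ∧ beta is (alpha_i * beta_j - alpha_j * beta_i). Collecting: alpha ∧ beta = (4*y + 2*z) dx ∧ dy + (2*x + 6*z) dx ∧ dz + (-x + 6*y) dy ∧ dz.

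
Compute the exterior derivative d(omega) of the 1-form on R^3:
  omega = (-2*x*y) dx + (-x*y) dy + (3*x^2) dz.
d(omega) = (2*x - y) dx ∧ dy + (6*x) dx ∧ dz

For a 1-form omega = sum_i f_i dx_i, the exterior derivative is
  d(omega) = sum_{i < j} (∂f_j/∂x_i - ∂f_i/∂x_j) dx_i ∧ dx_j.
  coefficient of dx ∧ dy: ∂f_2/∂x - ∂f_1/∂y = ∂(-x*y)/∂x - ∂(-2*x*y)/∂y = 2*x - y
  coefficient of dx ∧ dz: ∂f_3/∂x - ∂f_1/∂z = ∂(3*x^2)/∂x - ∂(-2*x*y)/∂z = 6*x
Assembling: d(omega) = (2*x - y) dx ∧ dy + (6*x) dx ∧ dz.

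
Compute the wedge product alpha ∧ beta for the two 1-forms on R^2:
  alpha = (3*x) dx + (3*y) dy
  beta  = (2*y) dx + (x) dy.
alpha ∧ beta = (3*x^2 - 6*y^2) dx ∧ dy

Distribute the wedge, using dx_i ∧ dx_j = -dx_j ∧ dx_i and dx_i ∧ dx_i = 0. For each pair (i, j) with i < j, the coefficient of dx_i ∧ dx_j in alpha ∧ beta is (alpha_i * beta_j - alpha_j * beta_i). Collecting: alpha ∧ beta = (3*x^2 - 6*y^2) dx ∧ dy.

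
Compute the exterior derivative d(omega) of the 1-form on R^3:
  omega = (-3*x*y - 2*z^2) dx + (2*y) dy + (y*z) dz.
d(omega) = (3*x) dx ∧ dy + (4*z) dx ∧ dz + (z) dy ∧ dz

For a 1-form omega = sum_i f_i dx_i, the exterior derivative is
  d(omega) = sum_{i < j} (∂f_j/∂x_i - ∂f_i/∂x_j) dx_i ∧ dx_j.
  coefficient of dx ∧ dy: ∂f_2/∂x - ∂f_1/∂y = ∂(2*y)/∂x - ∂(-3*x*y - 2*z^2)/∂y = 3*x
  coefficient of dx ∧ dz: ∂f_3/∂x - ∂f_1/∂z = ∂(y*z)/∂x - ∂(-3*x*y - 2*z^2)/∂z = 4*z
  coefficient of dy ∧ dz: ∂f_3/∂y - ∂f_2/∂z = ∂(y*z)/∂y - ∂(2*y)/∂z = z
Assembling: d(omega) = (3*x) dx ∧ dy + (4*z) dx ∧ dz + (z) dy ∧ dz.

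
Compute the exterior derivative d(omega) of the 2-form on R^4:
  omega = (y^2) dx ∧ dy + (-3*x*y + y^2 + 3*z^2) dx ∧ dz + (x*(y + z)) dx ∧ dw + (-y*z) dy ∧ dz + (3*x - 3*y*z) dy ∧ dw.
d(omega) = (3*x - 2*y) dx ∧ dy ∧ dz + (3 - x) dx ∧ dy ∧ dw + (-x) dx ∧ dz ∧ dw + (3*y) dy ∧ dz ∧ dw

For a 2-form omega = sum_{i<j} g_{ij} dx_i ∧ dx_j, the exterior derivative is
  d(omega) = sum_{i<j} d(g_{ij}) ∧ dx_i ∧ dx_j = sum_{i<j, k} (∂g_{ij}/∂x_k) dx_k ∧ dx_i ∧ dx_j.
Expand each term, using dx_k ∧ dx_i ∧ dx_j = sgn(permutation) dx_{(a)} ∧ dx_{(b)} ∧ dx_{(c)} with (a < b < c) sorted:
  d(-3*x*y + y^2 + 3*z^2) includes (∂/∂y)(-3*x*y + y^2 + 3*z^2) dy = (-3*x + 2*y) dy, which multiplied by dx ∧ dz gives (3*x - 2*y) dx ∧ dy ∧ dz
  d(x*(y + z)) includes (∂/∂y)(x*(y + z)) dy = (x) dy, which multiplied by dx ∧ dw gives (-x) dx ∧ dy ∧ dw
  d(x*(y + z)) includes (∂/∂z)(x*(y + z)) dz = (x) dz, which multiplied by dx ∧ dw gives (-x) dx ∧ dz ∧ dw
  d(3*x - 3*y*z) includes (∂/∂x)(3*x - 3*y*z) dx = (3) dx, which multiplied by dy ∧ dw gives (3) dx ∧ dy ∧ dw
  d(3*x - 3*y*z) includes (∂/∂z)(3*x - 3*y*z) dz = (-3*y) dz, which multiplied by dy ∧ dw gives (3*y) dy ∧ dz ∧ dw
Collecting like 3-forms: d(omega) = (3*x - 2*y) dx ∧ dy ∧ dz + (3 - x) dx ∧ dy ∧ dw + (-x) dx ∧ dz ∧ dw + (3*y) dy ∧ dz ∧ dw.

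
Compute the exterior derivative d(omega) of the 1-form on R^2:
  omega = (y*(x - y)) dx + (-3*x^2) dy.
d(omega) = (-7*x + 2*y) dx ∧ dy

For a 1-form omega = sum_i f_i dx_i, the exterior derivative is
  d(omega) = sum_{i < j} (∂f_j/∂x_i - ∂f_i/∂x_j) dx_i ∧ dx_j.
  coefficient of dx ∧ dy: ∂f_2/∂x - ∂f_1/∂y = ∂(-3*x^2)/∂x - ∂(y*(x - y))/∂y = -7*x + 2*y
Assembling: d(omega) = (-7*x + 2*y) dx ∧ dy.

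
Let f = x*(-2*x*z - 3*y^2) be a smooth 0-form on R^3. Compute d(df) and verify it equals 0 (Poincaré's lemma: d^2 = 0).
d(df) = 0

Step 1: df = sum_i (∂f/∂x_i) dx_i = (-4*x*z - 3*y^2) dx + (-6*x*y) dy + (-2*x^2) dz.
Step 2: Apply d again. Using the 1-form formula, the coefficient of dx ∧ dy in d(df) is ∂^2 f/∂x ∂y - ∂^2 f/∂y ∂x = (-6*y) - (-6*y) = 0 (equality of mixed partials for smooth f).
Similarly for dx ∧ dz and dy ∧ dz — all coefficients vanish. So d(df) = 0.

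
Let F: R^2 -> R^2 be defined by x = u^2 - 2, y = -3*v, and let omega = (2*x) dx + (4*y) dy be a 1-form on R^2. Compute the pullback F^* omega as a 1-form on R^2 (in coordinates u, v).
F^* omega = (4*u*(u^2 - 2)) du + (36*v) dv

Using F^*(f dg) = (f ∘ F) d(g ∘ F), substitute each coordinate x_i by F_i(u, v) in f_i, and replace dx_i by d F_i = (∂F_i/∂u) du + (∂F_i/∂v) dv.
  For the x component: f_1(F) = 2*u^2 - 4; d F_1 = (2*u) du + (0) dv
  For the y component: f_2(F) = -12*v; d F_2 = (0) du + (-3) dv
Combining and collecting du, dv coefficients:
  coeff of du: 4*u*(u^2 - 2)
  coeff of dv: 36*v
F^* omega = (4*u*(u^2 - 2)) du + (36*v) dv.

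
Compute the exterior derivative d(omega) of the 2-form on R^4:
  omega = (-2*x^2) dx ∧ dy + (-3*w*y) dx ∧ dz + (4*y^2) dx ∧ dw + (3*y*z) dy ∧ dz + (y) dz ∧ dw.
d(omega) = (3*w) dx ∧ dy ∧ dz + (-3*y) dx ∧ dz ∧ dw + (-8*y) dx ∧ dy ∧ dw + (1) dy ∧ dz ∧ dw

For a 2-form omega = sum_{i<j} g_{ij} dx_i ∧ dx_j, the exterior derivative is
  d(omega) = sum_{i<j} d(g_{ij}) ∧ dx_i ∧ dx_j = sum_{i<j, k} (∂g_{ij}/∂x_k) dx_k ∧ dx_i ∧ dx_j.
Expand each term, using dx_k ∧ dx_i ∧ dx_j = sgn(permutation) dx_{(a)} ∧ dx_{(b)} ∧ dx_{(c)} with (a < b < c) sorted:
  d(-3*w*y) includes (∂/∂y)(-3*w*y) dy = (-3*w) dy, which multiplied by dx ∧ dz gives (3*w) dx ∧ dy ∧ dz
  d(-3*w*y) includes (∂/∂w)(-3*w*y) dw = (-3*y) dw, which multiplied by dx ∧ dz gives (-3*y) dx ∧ dz ∧ dw
  d(4*y^2) includes (∂/∂y)(4*y^2) dy = (8*y) dy, which multiplied by dx ∧ dw gives (-8*y) dx ∧ dy ∧ dw
  d(y) includes (∂/∂y)(y) dy = (1) dy, which multiplied by dz ∧ dw gives (1) dy ∧ dz ∧ dw
Collecting like 3-forms: d(omega) = (3*w) dx ∧ dy ∧ dz + (-3*y) dx ∧ dz ∧ dw + (-8*y) dx ∧ dy ∧ dw + (1) dy ∧ dz ∧ dw.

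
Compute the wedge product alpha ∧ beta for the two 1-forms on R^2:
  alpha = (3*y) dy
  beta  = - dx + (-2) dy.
alpha ∧ beta = (3*y) dx ∧ dy

Distribute the wedge, using dx_i ∧ dx_j = -dx_j ∧ dx_i and dx_i ∧ dx_i = 0. For each pair (i, j) with i < j, the coefficient of dx_i ∧ dx_j in alpha ∧ beta is (alpha_i * beta_j - alpha_j * beta_i). Collecting: alpha ∧ beta = (3*y) dx ∧ dy.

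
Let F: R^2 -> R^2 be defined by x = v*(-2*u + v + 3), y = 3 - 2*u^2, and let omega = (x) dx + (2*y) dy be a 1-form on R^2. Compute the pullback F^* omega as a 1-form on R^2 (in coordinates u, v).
F^* omega = (16*u^3 + 4*u*v^2 - 24*u - 2*v^3 - 6*v^2) du + (v*(4*u^2 - 6*u*v - 12*u + 2*v^2 + 9*v + 9)) dv

Using F^*(f dg) = (f ∘ F) d(g ∘ F), substitute each coordinate x_i by F_i(u, v) in f_i, and replace dx_i by d F_i = (∂F_i/∂u) du + (∂F_i/∂v) dv.
  For the x component: f_1(F) = v*(-2*u + v + 3); d F_1 = (-2*v) du + (-2*u + 2*v + 3) dv
  For the y component: f_2(F) = 6 - 4*u^2; d F_2 = (-4*u) du + (0) dv
Combining and collecting du, dv coefficients:
  coeff of du: 16*u^3 + 4*u*v^2 - 24*u - 2*v^3 - 6*v^2
  coeff of dv: v*(4*u^2 - 6*u*v - 12*u + 2*v^2 + 9*v + 9)
F^* omega = (16*u^3 + 4*u*v^2 - 24*u - 2*v^3 - 6*v^2) du + (v*(4*u^2 - 6*u*v - 12*u + 2*v^2 + 9*v + 9)) dv.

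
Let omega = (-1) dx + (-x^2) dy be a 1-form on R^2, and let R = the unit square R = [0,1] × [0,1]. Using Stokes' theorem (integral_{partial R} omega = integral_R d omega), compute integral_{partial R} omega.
integral_(partial R) omega = -1

Stokes: integral_partial_R omega = integral_R d omega with d omega = (∂Q/∂x - ∂P/∂y) dx ∧ dy.
  ∂Q/∂x = -2*x
  ∂P/∂y = 0
  integrand = ∂Q/∂x - ∂P/∂y = -2*x.
Integrating over R: integral_0^1 integral_0^1 (-2*x) dx dy = -1.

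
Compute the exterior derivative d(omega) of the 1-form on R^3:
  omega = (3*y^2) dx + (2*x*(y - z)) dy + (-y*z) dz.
d(omega) = (-4*y - 2*z) dx ∧ dy + (2*x - z) dy ∧ dz

For a 1-form omega = sum_i f_i dx_i, the exterior derivative is
  d(omega) = sum_{i < j} (∂f_j/∂x_i - ∂f_i/∂x_j) dx_i ∧ dx_j.
  coefficient of dx ∧ dy: ∂f_2/∂x - ∂f_1/∂y = ∂(2*x*(y - z))/∂x - ∂(3*y^2)/∂y = -4*y - 2*z
  coefficient of dy ∧ dz: ∂f_3/∂y - ∂f_2/∂z = ∂(-y*z)/∂y - ∂(2*x*(y - z))/∂z = 2*x - z
Assembling: d(omega) = (-4*y - 2*z) dx ∧ dy + (2*x - z) dy ∧ dz.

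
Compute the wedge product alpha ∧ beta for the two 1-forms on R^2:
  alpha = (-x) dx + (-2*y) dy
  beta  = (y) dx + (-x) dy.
alpha ∧ beta = (x^2 + 2*y^2) dx ∧ dy

Distribute the wedge, using dx_i ∧ dx_j = -dx_j ∧ dx_i and dx_i ∧ dx_i = 0. For each pair (i, j) with i < j, the coefficient of dx_i ∧ dx_j in alpha ∧ beta is (alpha_i * beta_j - alpha_j * beta_i). Collecting: alpha ∧ beta = (x^2 + 2*y^2) dx ∧ dy.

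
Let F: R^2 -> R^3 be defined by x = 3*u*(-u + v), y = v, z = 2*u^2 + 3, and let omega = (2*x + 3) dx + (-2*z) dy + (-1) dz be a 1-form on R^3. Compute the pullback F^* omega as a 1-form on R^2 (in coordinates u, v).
F^* omega = (36*u^3 - 54*u^2*v + 18*u*v^2 - 22*u + 9*v) du + (-18*u^3 + 18*u^2*v - 4*u^2 + 9*u - 6) dv

Using F^*(f dg) = (f ∘ F) d(g ∘ F), substitute each coordinate x_i by F_i(u, v) in f_i, and replace dx_i by d F_i = (∂F_i/∂u) du + (∂F_i/∂v) dv.
  For the x component: f_1(F) = -6*u^2 + 6*u*v + 3; d F_1 = (-6*u + 3*v) du + (3*u) dv
  For the y component: f_2(F) = -4*u^2 - 6; d F_2 = (0) du + (1) dv
  For the z component: f_3(F) = -1; d F_3 = (4*u) du + (0) dv
Combining and collecting du, dv coefficients:
  coeff of du: 36*u^3 - 54*u^2*v + 18*u*v^2 - 22*u + 9*v
  coeff of dv: -18*u^3 + 18*u^2*v - 4*u^2 + 9*u - 6
F^* omega = (36*u^3 - 54*u^2*v + 18*u*v^2 - 22*u + 9*v) du + (-18*u^3 + 18*u^2*v - 4*u^2 + 9*u - 6) dv.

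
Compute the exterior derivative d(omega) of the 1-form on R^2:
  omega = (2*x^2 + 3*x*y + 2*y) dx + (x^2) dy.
d(omega) = (-x - 2) dx ∧ dy

For a 1-form omega = sum_i f_i dx_i, the exterior derivative is
  d(omega) = sum_{i < j} (∂f_j/∂x_i - ∂f_i/∂x_j) dx_i ∧ dx_j.
  coefficient of dx ∧ dy: ∂f_2/∂x - ∂f_1/∂y = ∂(x^2)/∂x - ∂(2*x^2 + 3*x*y + 2*y)/∂y = -x - 2
Assembling: d(omega) = (-x - 2) dx ∧ dy.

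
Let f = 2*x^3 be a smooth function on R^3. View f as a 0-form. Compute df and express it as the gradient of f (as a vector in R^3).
df = (6*x^2) dx + (0) dy + (0) dz; grad f = (6*x^2, 0, 0)

For a 0-form f, d f = (∂f/∂x) dx + (∂f/∂y) dy + (∂f/∂z) dz. The components of the vector representation are exactly the entries of grad f in Cartesian coordinates:
  ∂f/∂x = 6*x^2
  ∂f/∂y = 0
  ∂f/∂z = 0.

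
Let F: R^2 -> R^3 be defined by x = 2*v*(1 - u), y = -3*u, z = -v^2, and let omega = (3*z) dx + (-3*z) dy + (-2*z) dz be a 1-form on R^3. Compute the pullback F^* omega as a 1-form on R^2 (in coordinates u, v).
F^* omega = (v^2*(6*v - 9)) du + (v^2*(6*u - 4*v - 6)) dv

Using F^*(f dg) = (f ∘ F) d(g ∘ F), substitute each coordinate x_i by F_i(u, v) in f_i, and replace dx_i by d F_i = (∂F_i/∂u) du + (∂F_i/∂v) dv.
  For the x component: f_1(F) = -3*v^2; d F_1 = (-2*v) du + (2 - 2*u) dv
  For the y component: f_2(F) = 3*v^2; d F_2 = (-3) du + (0) dv
  For the z component: f_3(F) = 2*v^2; d F_3 = (0) du + (-2*v) dv
Combining and collecting du, dv coefficients:
  coeff of du: v^2*(6*v - 9)
  coeff of dv: v^2*(6*u - 4*v - 6)
F^* omega = (v^2*(6*v - 9)) du + (v^2*(6*u - 4*v - 6)) dv.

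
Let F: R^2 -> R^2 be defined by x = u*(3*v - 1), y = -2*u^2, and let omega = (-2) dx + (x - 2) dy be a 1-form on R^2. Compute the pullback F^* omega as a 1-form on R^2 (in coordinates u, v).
F^* omega = (-12*u^2*v + 4*u^2 + 8*u - 6*v + 2) du + (-6*u) dv

Using F^*(f dg) = (f ∘ F) d(g ∘ F), substitute each coordinate x_i by F_i(u, v) in f_i, and replace dx_i by d F_i = (∂F_i/∂u) du + (∂F_i/∂v) dv.
  For the x component: f_1(F) = -2; d F_1 = (3*v - 1) du + (3*u) dv
  For the y component: f_2(F) = 3*u*v - u - 2; d F_2 = (-4*u) du + (0) dv
Combining and collecting du, dv coefficients:
  coeff of du: -12*u^2*v + 4*u^2 + 8*u - 6*v + 2
  coeff of dv: -6*u
F^* omega = (-12*u^2*v + 4*u^2 + 8*u - 6*v + 2) du + (-6*u) dv.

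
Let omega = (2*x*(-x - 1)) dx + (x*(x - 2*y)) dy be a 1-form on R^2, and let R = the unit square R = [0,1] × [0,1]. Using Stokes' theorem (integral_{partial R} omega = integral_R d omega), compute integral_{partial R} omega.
integral_(partial R) omega = 0

Stokes: integral_partial_R omega = integral_R d omega with d omega = (∂Q/∂x - ∂P/∂y) dx ∧ dy.
  ∂Q/∂x = 2*x - 2*y
  ∂P/∂y = 0
  integrand = ∂Q/∂x - ∂P/∂y = 2*x - 2*y.
Integrating over R: integral_0^1 integral_0^1 (2*x - 2*y) dx dy = 0.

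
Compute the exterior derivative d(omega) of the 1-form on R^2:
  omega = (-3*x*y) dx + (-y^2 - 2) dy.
d(omega) = (3*x) dx ∧ dy

For a 1-form omega = sum_i f_i dx_i, the exterior derivative is
  d(omega) = sum_{i < j} (∂f_j/∂x_i - ∂f_i/∂x_j) dx_i ∧ dx_j.
  coefficient of dx ∧ dy: ∂f_2/∂x - ∂f_1/∂y = ∂(-y^2 - 2)/∂x - ∂(-3*x*y)/∂y = 3*x
Assembling: d(omega) = (3*x) dx ∧ dy.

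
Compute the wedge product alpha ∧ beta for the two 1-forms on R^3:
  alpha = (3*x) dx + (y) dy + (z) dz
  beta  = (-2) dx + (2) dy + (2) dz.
alpha ∧ beta = (6*x + 2*y) dx ∧ dy + (6*x + 2*z) dx ∧ dz + (2*y - 2*z) dy ∧ dz

Distribute the wedge, using dx_i ∧ dx_j = -dx_j ∧ dx_i and dx_i ∧ dx_i = 0. For each pair (i, j) with i < j, the coefficient of dx_i ∧ dx_j in alpha ∧ beta is (alpha_i * beta_j - alpha_j * beta_i). Collecting: alpha ∧ beta = (6*x + 2*y) dx ∧ dy + (6*x + 2*z) dx ∧ dz + (2*y - 2*z) dy ∧ dz.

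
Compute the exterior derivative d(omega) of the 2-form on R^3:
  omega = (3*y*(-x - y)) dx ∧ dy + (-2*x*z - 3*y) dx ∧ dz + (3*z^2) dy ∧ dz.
d(omega) = (3) dx ∧ dy ∧ dz

For a 2-form omega = sum_{i<j} g_{ij} dx_i ∧ dx_j, the exterior derivative is
  d(omega) = sum_{i<j} d(g_{ij}) ∧ dx_i ∧ dx_j = sum_{i<j, k} (∂g_{ij}/∂x_k) dx_k ∧ dx_i ∧ dx_j.
Expand each term, using dx_k ∧ dx_i ∧ dx_j = sgn(permutation) dx_{(a)} ∧ dx_{(b)} ∧ dx_{(c)} with (a < b < c) sorted:
  d(-2*x*z - 3*y) includes (∂/∂y)(-2*x*z - 3*y) dy = (-3) dy, which multiplied by dx ∧ dz gives (3) dx ∧ dy ∧ dz
Collecting like 3-forms: d(omega) = (3) dx ∧ dy ∧ dz.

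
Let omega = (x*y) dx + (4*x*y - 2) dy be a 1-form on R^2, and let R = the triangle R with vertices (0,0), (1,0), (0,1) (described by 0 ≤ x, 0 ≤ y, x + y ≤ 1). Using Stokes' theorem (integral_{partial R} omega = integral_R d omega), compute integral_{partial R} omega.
integral_(partial R) omega = 1/2

Stokes: integral_partial_R omega = integral_R d omega with d omega = (∂Q/∂x - ∂P/∂y) dx ∧ dy.
  ∂Q/∂x = 4*y
  ∂P/∂y = x
  integrand = ∂Q/∂x - ∂P/∂y = -x + 4*y.
Integrating over R: integral_0^1 integral_0^{1-x} (-x + 4*y) dy dx = 1/2.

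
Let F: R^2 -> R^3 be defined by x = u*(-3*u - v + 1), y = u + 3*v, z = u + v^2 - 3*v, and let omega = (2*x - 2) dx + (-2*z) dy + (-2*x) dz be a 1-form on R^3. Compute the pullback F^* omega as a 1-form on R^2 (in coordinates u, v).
F^* omega = (36*u^3 + 18*u^2*v - 12*u^2 + 2*u*v^2 - 2*u*v + 10*u - 2*v^2 + 8*v - 2) du + (6*u^3 + 14*u^2*v - 20*u^2 + 4*u*v^2 - 10*u*v + 2*u - 6*v^2 + 18*v) dv

Using F^*(f dg) = (f ∘ F) d(g ∘ F), substitute each coordinate x_i by F_i(u, v) in f_i, and replace dx_i by d F_i = (∂F_i/∂u) du + (∂F_i/∂v) dv.
  For the x component: f_1(F) = -6*u^2 - 2*u*v + 2*u - 2; d F_1 = (-6*u - v + 1) du + (-u) dv
  For the y component: f_2(F) = -2*u - 2*v^2 + 6*v; d F_2 = (1) du + (3) dv
  For the z component: f_3(F) = 2*u*(3*u + v - 1); d F_3 = (1) du + (2*v - 3) dv
Combining and collecting du, dv coefficients:
  coeff of du: 36*u^3 + 18*u^2*v - 12*u^2 + 2*u*v^2 - 2*u*v + 10*u - 2*v^2 + 8*v - 2
  coeff of dv: 6*u^3 + 14*u^2*v - 20*u^2 + 4*u*v^2 - 10*u*v + 2*u - 6*v^2 + 18*v
F^* omega = (36*u^3 + 18*u^2*v - 12*u^2 + 2*u*v^2 - 2*u*v + 10*u - 2*v^2 + 8*v - 2) du + (6*u^3 + 14*u^2*v - 20*u^2 + 4*u*v^2 - 10*u*v + 2*u - 6*v^2 + 18*v) dv.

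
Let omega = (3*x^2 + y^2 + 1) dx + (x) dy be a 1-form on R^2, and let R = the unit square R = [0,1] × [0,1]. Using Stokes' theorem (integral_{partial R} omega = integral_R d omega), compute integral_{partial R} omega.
integral_(partial R) omega = 0

Stokes: integral_partial_R omega = integral_R d omega with d omega = (∂Q/∂x - ∂P/∂y) dx ∧ dy.
  ∂Q/∂x = 1
  ∂P/∂y = 2*y
  integrand = ∂Q/∂x - ∂P/∂y = 1 - 2*y.
Integrating over R: integral_0^1 integral_0^1 (1 - 2*y) dx dy = 0.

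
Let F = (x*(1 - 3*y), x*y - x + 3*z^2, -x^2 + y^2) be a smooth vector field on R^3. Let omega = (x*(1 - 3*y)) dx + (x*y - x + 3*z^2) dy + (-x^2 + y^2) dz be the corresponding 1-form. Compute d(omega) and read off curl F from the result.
d(omega) = (2*y - 6*z) dy ∧ dz + (2*x) dz ∧ dx + (3*x + y - 1) dx ∧ dy; curl F = (2*y - 6*z, 2*x, 3*x + y - 1)

d omega = sum_{i<j} (∂f_j/∂x_i - ∂f_i/∂x_j) dx_i ∧ dx_j. Under the identification (dy ∧ dz, dz ∧ dx, dx ∧ dy) ↔ (e_x, e_y, e_z), the coefficients are exactly the components of curl F. Compute:
  ∂R/∂y - ∂Q/∂z = (2*y) - (6*z) = 2*y - 6*z
  ∂P/∂z - ∂R/∂x = (0) - (-2*x) = 2*x
  ∂Q/∂x - ∂P/∂y = (y - 1) - (-3*x) = 3*x + y - 1.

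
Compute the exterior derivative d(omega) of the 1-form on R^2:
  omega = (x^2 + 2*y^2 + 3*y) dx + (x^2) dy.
d(omega) = (2*x - 4*y - 3) dx ∧ dy

For a 1-form omega = sum_i f_i dx_i, the exterior derivative is
  d(omega) = sum_{i < j} (∂f_j/∂x_i - ∂f_i/∂x_j) dx_i ∧ dx_j.
  coefficient of dx ∧ dy: ∂f_2/∂x - ∂f_1/∂y = ∂(x^2)/∂x - ∂(x^2 + 2*y^2 + 3*y)/∂y = 2*x - 4*y - 3
Assembling: d(omega) = (2*x - 4*y - 3) dx ∧ dy.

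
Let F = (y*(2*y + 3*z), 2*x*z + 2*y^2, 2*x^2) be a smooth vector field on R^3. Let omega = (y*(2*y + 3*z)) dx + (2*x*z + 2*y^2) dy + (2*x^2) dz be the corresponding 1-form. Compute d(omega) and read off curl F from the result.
d(omega) = (-2*x) dy ∧ dz + (-4*x + 3*y) dz ∧ dx + (-4*y - z) dx ∧ dy; curl F = (-2*x, -4*x + 3*y, -4*y - z)

d omega = sum_{i<j} (∂f_j/∂x_i - ∂f_i/∂x_j) dx_i ∧ dx_j. Under the identification (dy ∧ dz, dz ∧ dx, dx ∧ dy) ↔ (e_x, e_y, e_z), the coefficients are exactly the components of curl F. Compute:
  ∂R/∂y - ∂Q/∂z = (0) - (2*x) = -2*x
  ∂P/∂z - ∂R/∂x = (3*y) - (4*x) = -4*x + 3*y
  ∂Q/∂x - ∂P/∂y = (2*z) - (4*y + 3*z) = -4*y - z.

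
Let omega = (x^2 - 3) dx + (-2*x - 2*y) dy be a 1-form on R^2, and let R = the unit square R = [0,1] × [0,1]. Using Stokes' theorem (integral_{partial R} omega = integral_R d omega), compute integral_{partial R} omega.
integral_(partial R) omega = -2

Stokes: integral_partial_R omega = integral_R d omega with d omega = (∂Q/∂x - ∂P/∂y) dx ∧ dy.
  ∂Q/∂x = -2
  ∂P/∂y = 0
  integrand = ∂Q/∂x - ∂P/∂y = -2.
Integrating over R: integral_0^1 integral_0^1 (-2) dx dy = -2.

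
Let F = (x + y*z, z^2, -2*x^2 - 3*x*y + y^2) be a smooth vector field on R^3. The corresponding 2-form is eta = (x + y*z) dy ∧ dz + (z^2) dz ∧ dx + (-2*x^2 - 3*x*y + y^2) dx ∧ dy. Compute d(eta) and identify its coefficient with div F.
d(eta) = (1) dx ∧ dy ∧ dz; div F = 1

For a 2-form in R^3 of the form above, applying d gives a 3-form with coefficient ∂P/∂x + ∂Q/∂y + ∂R/∂z:
  ∂P/∂x = 1
  ∂Q/∂y = 0
  ∂R/∂z = 0
Sum = 1, which is exactly div F.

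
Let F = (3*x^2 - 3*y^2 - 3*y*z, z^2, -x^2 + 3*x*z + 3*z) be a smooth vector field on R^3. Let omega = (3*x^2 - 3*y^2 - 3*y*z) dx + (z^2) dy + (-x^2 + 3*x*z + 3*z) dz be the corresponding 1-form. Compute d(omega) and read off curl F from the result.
d(omega) = (-2*z) dy ∧ dz + (2*x - 3*y - 3*z) dz ∧ dx + (6*y + 3*z) dx ∧ dy; curl F = (-2*z, 2*x - 3*y - 3*z, 6*y + 3*z)

d omega = sum_{i<j} (∂f_j/∂x_i - ∂f_i/∂x_j) dx_i ∧ dx_j. Under the identification (dy ∧ dz, dz ∧ dx, dx ∧ dy) ↔ (e_x, e_y, e_z), the coefficients are exactly the components of curl F. Compute:
  ∂R/∂y - ∂Q/∂z = (0) - (2*z) = -2*z
  ∂P/∂z - ∂R/∂x = (-3*y) - (-2*x + 3*z) = 2*x - 3*y - 3*z
  ∂Q/∂x - ∂P/∂y = (0) - (-6*y - 3*z) = 6*y + 3*z.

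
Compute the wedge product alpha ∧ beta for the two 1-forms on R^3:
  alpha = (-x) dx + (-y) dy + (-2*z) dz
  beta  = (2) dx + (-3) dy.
alpha ∧ beta = (3*x + 2*y) dx ∧ dy + (4*z) dx ∧ dz + (-6*z) dy ∧ dz

Distribute the wedge, using dx_i ∧ dx_j = -dx_j ∧ dx_i and dx_i ∧ dx_i = 0. For each pair (i, j) with i < j, the coefficient of dx_i ∧ dx_j in alpha ∧ beta is (alpha_i * beta_j - alpha_j * beta_i). Collecting: alpha ∧ beta = (3*x + 2*y) dx ∧ dy + (4*z) dx ∧ dz + (-6*z) dy ∧ dz.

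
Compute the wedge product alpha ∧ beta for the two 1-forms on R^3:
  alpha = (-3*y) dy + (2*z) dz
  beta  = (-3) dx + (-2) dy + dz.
alpha ∧ beta = (-9*y) dx ∧ dy + (-3*y + 4*z) dy ∧ dz + (6*z) dx ∧ dz

Distribute the wedge, using dx_i ∧ dx_j = -dx_j ∧ dx_i and dx_i ∧ dx_i = 0. For each pair (i, j) with i < j, the coefficient of dx_i ∧ dx_j in alpha ∧ beta is (alpha_i * beta_j - alpha_j * beta_i). Collecting: alpha ∧ beta = (-9*y) dx ∧ dy + (-3*y + 4*z) dy ∧ dz + (6*z) dx ∧ dz.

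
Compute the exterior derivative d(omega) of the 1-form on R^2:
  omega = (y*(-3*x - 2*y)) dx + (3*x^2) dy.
d(omega) = (9*x + 4*y) dx ∧ dy

For a 1-form omega = sum_i f_i dx_i, the exterior derivative is
  d(omega) = sum_{i < j} (∂f_j/∂x_i - ∂f_i/∂x_j) dx_i ∧ dx_j.
  coefficient of dx ∧ dy: ∂f_2/∂x - ∂f_1/∂y = ∂(3*x^2)/∂x - ∂(y*(-3*x - 2*y))/∂y = 9*x + 4*y
Assembling: d(omega) = (9*x + 4*y) dx ∧ dy.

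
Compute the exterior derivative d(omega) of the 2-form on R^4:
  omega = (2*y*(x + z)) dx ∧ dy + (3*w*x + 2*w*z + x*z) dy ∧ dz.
d(omega) = (3*w + 2*y + z) dx ∧ dy ∧ dz + (3*x + 2*z) dy ∧ dz ∧ dw

For a 2-form omega = sum_{i<j} g_{ij} dx_i ∧ dx_j, the exterior derivative is
  d(omega) = sum_{i<j} d(g_{ij}) ∧ dx_i ∧ dx_j = sum_{i<j, k} (∂g_{ij}/∂x_k) dx_k ∧ dx_i ∧ dx_j.
Expand each term, using dx_k ∧ dx_i ∧ dx_j = sgn(permutation) dx_{(a)} ∧ dx_{(b)} ∧ dx_{(c)} with (a < b < c) sorted:
  d(2*y*(x + z)) includes (∂/∂z)(2*y*(x + z)) dz = (2*y) dz, which multiplied by dx ∧ dy gives (2*y) dx ∧ dy ∧ dz
  d(3*w*x + 2*w*z + x*z) includes (∂/∂x)(3*w*x + 2*w*z + x*z) dx = (3*w + z) dx, which multiplied by dy ∧ dz gives (3*w + z) dx ∧ dy ∧ dz
  d(3*w*x + 2*w*z + x*z) includes (∂/∂w)(3*w*x + 2*w*z + x*z) dw = (3*x + 2*z) dw, which multiplied by dy ∧ dz gives (3*x + 2*z) dy ∧ dz ∧ dw
Collecting like 3-forms: d(omega) = (3*w + 2*y + z) dx ∧ dy ∧ dz + (3*x + 2*z) dy ∧ dz ∧ dw.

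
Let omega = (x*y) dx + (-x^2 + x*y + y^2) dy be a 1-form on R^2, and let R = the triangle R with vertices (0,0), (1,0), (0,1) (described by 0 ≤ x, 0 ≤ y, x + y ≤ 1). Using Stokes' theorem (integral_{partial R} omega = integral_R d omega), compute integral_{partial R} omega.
integral_(partial R) omega = -1/3

Stokes: integral_partial_R omega = integral_R d omega with d omega = (∂Q/∂x - ∂P/∂y) dx ∧ dy.
  ∂Q/∂x = -2*x + y
  ∂P/∂y = x
  integrand = ∂Q/∂x - ∂P/∂y = -3*x + y.
Integrating over R: integral_0^1 integral_0^{1-x} (-3*x + y) dy dx = -1/3.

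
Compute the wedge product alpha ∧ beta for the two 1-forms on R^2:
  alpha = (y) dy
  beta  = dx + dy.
alpha ∧ beta = (-y) dx ∧ dy

Distribute the wedge, using dx_i ∧ dx_j = -dx_j ∧ dx_i and dx_i ∧ dx_i = 0. For each pair (i, j) with i < j, the coefficient of dx_i ∧ dx_j in alpha ∧ beta is (alpha_i * beta_j - alpha_j * beta_i). Collecting: alpha ∧ beta = (-y) dx ∧ dy.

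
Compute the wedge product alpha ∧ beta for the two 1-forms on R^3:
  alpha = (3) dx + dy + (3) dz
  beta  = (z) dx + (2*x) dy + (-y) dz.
alpha ∧ beta = (6*x - z) dx ∧ dy + (-3*y - 3*z) dx ∧ dz + (-6*x - y) dy ∧ dz

Distribute the wedge, using dx_i ∧ dx_j = -dx_j ∧ dx_i and dx_i ∧ dx_i = 0. For each pair (i, j) with i < j, the coefficient of dx_i ∧ dx_j in alpha ∧ beta is (alpha_i * beta_j - alpha_j * beta_i). Collecting: alpha ∧ beta = (6*x - z) dx ∧ dy + (-3*y - 3*z) dx ∧ dz + (-6*x - y) dy ∧ dz.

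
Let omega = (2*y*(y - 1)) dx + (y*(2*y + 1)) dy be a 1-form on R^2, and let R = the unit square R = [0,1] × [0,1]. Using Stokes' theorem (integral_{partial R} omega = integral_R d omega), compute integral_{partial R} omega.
integral_(partial R) omega = 0

Stokes: integral_partial_R omega = integral_R d omega with d omega = (∂Q/∂x - ∂P/∂y) dx ∧ dy.
  ∂Q/∂x = 0
  ∂P/∂y = 4*y - 2
  integrand = ∂Q/∂x - ∂P/∂y = 2 - 4*y.
Integrating over R: integral_0^1 integral_0^1 (2 - 4*y) dx dy = 0.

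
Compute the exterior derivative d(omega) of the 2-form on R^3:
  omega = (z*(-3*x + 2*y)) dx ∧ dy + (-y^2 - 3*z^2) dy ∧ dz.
d(omega) = (-3*x + 2*y) dx ∧ dy ∧ dz

For a 2-form omega = sum_{i<j} g_{ij} dx_i ∧ dx_j, the exterior derivative is
  d(omega) = sum_{i<j} d(g_{ij}) ∧ dx_i ∧ dx_j = sum_{i<j, k} (∂g_{ij}/∂x_k) dx_k ∧ dx_i ∧ dx_j.
Expand each term, using dx_k ∧ dx_i ∧ dx_j = sgn(permutation) dx_{(a)} ∧ dx_{(b)} ∧ dx_{(c)} with (a < b < c) sorted:
  d(z*(-3*x + 2*y)) includes (∂/∂z)(z*(-3*x + 2*y)) dz = (-3*x + 2*y) dz, which multiplied by dx ∧ dy gives (-3*x + 2*y) dx ∧ dy ∧ dz
Collecting like 3-forms: d(omega) = (-3*x + 2*y) dx ∧ dy ∧ dz.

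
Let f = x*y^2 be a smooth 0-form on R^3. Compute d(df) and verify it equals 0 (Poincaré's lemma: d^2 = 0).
d(df) = 0

Step 1: df = sum_i (∂f/∂x_i) dx_i = (y^2) dx + (2*x*y) dy + (0) dz.
Step 2: Apply d again. Using the 1-form formula, the coefficient of dx ∧ dy in d(df) is ∂^2 f/∂x ∂y - ∂^2 f/∂y ∂x = (2*y) - (2*y) = 0 (equality of mixed partials for smooth f).
Similarly for dx ∧ dz and dy ∧ dz — all coefficients vanish. So d(df) = 0.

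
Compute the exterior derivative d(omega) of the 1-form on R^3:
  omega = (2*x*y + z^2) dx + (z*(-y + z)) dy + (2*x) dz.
d(omega) = (-2*x) dx ∧ dy + (2 - 2*z) dx ∧ dz + (y - 2*z) dy ∧ dz

For a 1-form omega = sum_i f_i dx_i, the exterior derivative is
  d(omega) = sum_{i < j} (∂f_j/∂x_i - ∂f_i/∂x_j) dx_i ∧ dx_j.
  coefficient of dx ∧ dy: ∂f_2/∂x - ∂f_1/∂y = ∂(z*(-y + z))/∂x - ∂(2*x*y + z^2)/∂y = -2*x
  coefficient of dx ∧ dz: ∂f_3/∂x - ∂f_1/∂z = ∂(2*x)/∂x - ∂(2*x*y + z^2)/∂z = 2 - 2*z
  coefficient of dy ∧ dz: ∂f_3/∂y - ∂f_2/∂z = ∂(2*x)/∂y - ∂(z*(-y + z))/∂z = y - 2*z
Assembling: d(omega) = (-2*x) dx ∧ dy + (2 - 2*z) dx ∧ dz + (y - 2*z) dy ∧ dz.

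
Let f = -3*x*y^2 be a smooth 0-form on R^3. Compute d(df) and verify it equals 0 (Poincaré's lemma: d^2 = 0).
d(df) = 0

Step 1: df = sum_i (∂f/∂x_i) dx_i = (-3*y^2) dx + (-6*x*y) dy + (0) dz.
Step 2: Apply d again. Using the 1-form formula, the coefficient of dx ∧ dy in d(df) is ∂^2 f/∂x ∂y - ∂^2 f/∂y ∂x = (-6*y) - (-6*y) = 0 (equality of mixed partials for smooth f).
Similarly for dx ∧ dz and dy ∧ dz — all coefficients vanish. So d(df) = 0.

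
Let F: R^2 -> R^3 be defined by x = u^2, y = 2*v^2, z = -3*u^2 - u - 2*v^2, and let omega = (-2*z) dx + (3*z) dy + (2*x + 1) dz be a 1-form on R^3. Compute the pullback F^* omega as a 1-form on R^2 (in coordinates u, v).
F^* omega = (2*u^2 + 8*u*v^2 - 6*u - 1) du + (4*v*(-11*u^2 - 3*u - 6*v^2 - 1)) dv

Using F^*(f dg) = (f ∘ F) d(g ∘ F), substitute each coordinate x_i by F_i(u, v) in f_i, and replace dx_i by d F_i = (∂F_i/∂u) du + (∂F_i/∂v) dv.
  For the x component: f_1(F) = 6*u^2 + 2*u + 4*v^2; d F_1 = (2*u) du + (0) dv
  For the y component: f_2(F) = -9*u^2 - 3*u - 6*v^2; d F_2 = (0) du + (4*v) dv
  For the z component: f_3(F) = 2*u^2 + 1; d F_3 = (-6*u - 1) du + (-4*v) dv
Combining and collecting du, dv coefficients:
  coeff of du: 2*u^2 + 8*u*v^2 - 6*u - 1
  coeff of dv: 4*v*(-11*u^2 - 3*u - 6*v^2 - 1)
F^* omega = (2*u^2 + 8*u*v^2 - 6*u - 1) du + (4*v*(-11*u^2 - 3*u - 6*v^2 - 1)) dv.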